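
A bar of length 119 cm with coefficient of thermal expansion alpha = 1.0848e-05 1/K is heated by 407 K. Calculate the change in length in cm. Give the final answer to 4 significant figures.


dL = L0 * alpha * dT
dL = 119 * 1.0848e-05 * 407
dL = 0.5254 cm


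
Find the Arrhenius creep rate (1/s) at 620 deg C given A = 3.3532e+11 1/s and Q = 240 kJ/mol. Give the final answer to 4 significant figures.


rate = A * exp(-Q / (R*T))
T = 620 + 273.15 = 893.15 K
rate = 3.3532e+11 * exp(-240e3 / (8.314 * 893.15))
rate = 3.082e-03 1/s


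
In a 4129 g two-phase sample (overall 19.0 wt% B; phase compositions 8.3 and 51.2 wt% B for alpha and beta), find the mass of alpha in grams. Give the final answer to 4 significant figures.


f_alpha = (C_beta - C0) / (C_beta - C_alpha)
f_alpha = (51.2 - 19.0) / (51.2 - 8.3) = 0.750583
m_alpha = f_alpha * m_total = 0.750583 * 4129 = 3099 g


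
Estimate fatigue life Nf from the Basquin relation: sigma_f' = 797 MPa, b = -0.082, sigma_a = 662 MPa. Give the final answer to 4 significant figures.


sigma_a = sigma_f' * (2*Nf)^b
2*Nf = (sigma_a / sigma_f')^(1/b)
2*Nf = (662 / 797)^(1/-0.082)
2*Nf = 9.61459
Nf = 4.807 cycles


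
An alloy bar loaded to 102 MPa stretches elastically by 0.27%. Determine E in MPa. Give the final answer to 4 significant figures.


E = sigma / epsilon
epsilon = 0.27% = 2.7e-03
E = 102 / 2.7e-03
E = 37780 MPa


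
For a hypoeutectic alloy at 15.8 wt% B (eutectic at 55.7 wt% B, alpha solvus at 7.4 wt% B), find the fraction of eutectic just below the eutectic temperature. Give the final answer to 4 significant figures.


f_primary = (C_e - C0) / (C_e - C_alpha_max)
f_primary = (55.7 - 15.8) / (55.7 - 7.4)
f_primary = 0.826087
f_eutectic = 1 - 0.826087 = 0.1739


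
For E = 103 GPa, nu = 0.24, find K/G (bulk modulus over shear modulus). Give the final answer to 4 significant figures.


G = E / (2*(1+nu))
G = 103 / (2*(1+0.24)) = 41.5323 GPa
K = E / (3*(1-2*nu))
K = 103 / (3*(1-2*0.24)) = 66.0256 GPa
K/G = 66.0256 / 41.5323 = 1.59


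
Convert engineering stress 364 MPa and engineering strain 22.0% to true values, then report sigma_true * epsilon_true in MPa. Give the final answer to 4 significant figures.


sigma_true = sigma_eng * (1 + epsilon_eng)
sigma_true = 364 * (1 + 0.22) = 444.08 MPa
epsilon_true = ln(1 + epsilon_eng)
epsilon_true = ln(1 + 0.22) = 0.198851
sigma_true * epsilon_true = 444.08 * 0.198851 = 88.31 MPa


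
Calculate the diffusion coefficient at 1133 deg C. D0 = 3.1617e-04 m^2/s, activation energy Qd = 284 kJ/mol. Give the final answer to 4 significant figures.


D = D0 * exp(-Qd / (R*T))
T = 1406.15 K
D = 3.1617e-04 * exp(-284e3 / (8.314 * 1406.15))
D = 8.907e-15 m^2/s


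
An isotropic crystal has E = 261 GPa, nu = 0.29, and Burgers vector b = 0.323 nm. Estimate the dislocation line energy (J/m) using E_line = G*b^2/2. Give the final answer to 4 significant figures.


Step 1: G = E / (2*(1+nu))
G = 261 / (2*(1+0.29)) = 101.163 GPa = 1.01163e+11 Pa
Step 2: E_line = G*b^2/2
b = 0.323 nm = 3.23e-10 m
E_line = 0.5 * 1.01163e+11 * (3.23e-10)^2 = 5.277e-09 J/m


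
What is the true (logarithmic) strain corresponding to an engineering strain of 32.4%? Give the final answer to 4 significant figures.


epsilon_true = ln(1 + epsilon_eng)
epsilon_true = ln(1 + 0.324)
epsilon_true = 0.2807


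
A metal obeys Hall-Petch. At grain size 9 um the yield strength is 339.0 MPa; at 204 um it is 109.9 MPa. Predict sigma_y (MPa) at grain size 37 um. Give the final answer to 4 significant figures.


sigma_y = sigma0 + k / sqrt(d)
1/sqrt(d1) = 1/sqrt(9e-06) = 333.333;  1/sqrt(d2) = 70.014
k = (sigma1 - sigma2) / (1/sqrt(d1) - 1/sqrt(d2)) = (339.0 - 109.9) / (333.333 - 70.014) = 0.870046 MPa*m^0.5
sigma0 = sigma1 - k/sqrt(d1) = 339.0 - 0.870046*333.333 = 48.9846 MPa
sigma_y(d3) = 48.9846 + 0.870046 / sqrt(3.7e-05) = 192 MPa


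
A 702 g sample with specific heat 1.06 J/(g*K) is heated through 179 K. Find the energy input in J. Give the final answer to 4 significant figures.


Q = m * cp * dT
Q = 702 * 1.06 * 179
Q = 133200 J


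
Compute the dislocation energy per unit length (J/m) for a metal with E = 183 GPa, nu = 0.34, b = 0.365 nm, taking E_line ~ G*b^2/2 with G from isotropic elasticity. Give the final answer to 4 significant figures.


Step 1: G = E / (2*(1+nu))
G = 183 / (2*(1+0.34)) = 68.2836 GPa = 6.82836e+10 Pa
Step 2: E_line = G*b^2/2
b = 0.365 nm = 3.65e-10 m
E_line = 0.5 * 6.82836e+10 * (3.65e-10)^2 = 4.549e-09 J/m


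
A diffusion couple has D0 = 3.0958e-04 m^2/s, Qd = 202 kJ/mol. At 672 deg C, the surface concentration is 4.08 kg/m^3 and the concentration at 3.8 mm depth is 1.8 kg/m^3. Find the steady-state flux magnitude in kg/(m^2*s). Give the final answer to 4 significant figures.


Step 1: D = D0 * exp(-Qd/(R*T))
T = 672 + 273.15 = 945.15 K
D = 3.0958e-04 * exp(-202e3 / (8.314 * 945.15)) = 2.12149e-15 m^2/s
Step 2: J = D * (C1 - C2) / dx
J = 2.12149e-15 * (4.08 - 1.8) / 3.8e-03
J = 1.273e-12 kg/(m^2*s)


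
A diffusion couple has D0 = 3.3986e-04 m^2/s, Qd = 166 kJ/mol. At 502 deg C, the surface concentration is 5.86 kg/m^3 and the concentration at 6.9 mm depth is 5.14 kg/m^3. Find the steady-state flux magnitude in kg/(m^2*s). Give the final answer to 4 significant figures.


Step 1: D = D0 * exp(-Qd/(R*T))
T = 502 + 273.15 = 775.15 K
D = 3.3986e-04 * exp(-166e3 / (8.314 * 775.15)) = 2.21176e-15 m^2/s
Step 2: J = D * (C1 - C2) / dx
J = 2.21176e-15 * (5.86 - 5.14) / 6.9e-03
J = 2.308e-13 kg/(m^2*s)


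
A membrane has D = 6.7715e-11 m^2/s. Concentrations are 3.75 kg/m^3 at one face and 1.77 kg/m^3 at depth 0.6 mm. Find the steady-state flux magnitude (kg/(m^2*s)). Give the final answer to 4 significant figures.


J = -D * (dC/dx) = D * (C1 - C2) / dx
J = 6.7715e-11 * (3.75 - 1.77) / 6e-04
J = 2.235e-07 kg/(m^2*s)


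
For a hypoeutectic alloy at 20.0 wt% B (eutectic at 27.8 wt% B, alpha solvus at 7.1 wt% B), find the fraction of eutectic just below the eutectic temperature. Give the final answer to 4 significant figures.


f_primary = (C_e - C0) / (C_e - C_alpha_max)
f_primary = (27.8 - 20.0) / (27.8 - 7.1)
f_primary = 0.376812
f_eutectic = 1 - 0.376812 = 0.6232


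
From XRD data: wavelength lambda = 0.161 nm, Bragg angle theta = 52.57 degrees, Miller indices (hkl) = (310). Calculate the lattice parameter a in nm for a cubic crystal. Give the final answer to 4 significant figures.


d = lambda / (2*sin(theta))
d = 0.161 / (2*sin(52.57 deg))
d = 0.101373 nm
a = d * sqrt(h^2+k^2+l^2) = 0.101373 * sqrt(10)
a = 0.3206 nm


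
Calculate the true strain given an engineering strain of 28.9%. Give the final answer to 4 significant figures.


epsilon_true = ln(1 + epsilon_eng)
epsilon_true = ln(1 + 0.289)
epsilon_true = 0.2539


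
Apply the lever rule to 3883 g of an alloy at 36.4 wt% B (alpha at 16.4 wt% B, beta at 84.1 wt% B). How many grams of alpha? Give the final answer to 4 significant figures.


f_alpha = (C_beta - C0) / (C_beta - C_alpha)
f_alpha = (84.1 - 36.4) / (84.1 - 16.4) = 0.704579
m_alpha = f_alpha * m_total = 0.704579 * 3883 = 2736 g


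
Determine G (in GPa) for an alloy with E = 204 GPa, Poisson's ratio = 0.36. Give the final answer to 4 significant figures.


G = E / (2*(1+nu))
G = 204 / (2*(1+0.36))
G = 75 GPa


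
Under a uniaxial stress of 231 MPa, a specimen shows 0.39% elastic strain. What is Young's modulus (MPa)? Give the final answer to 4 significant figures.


E = sigma / epsilon
epsilon = 0.39% = 3.9e-03
E = 231 / 3.9e-03
E = 59230 MPa


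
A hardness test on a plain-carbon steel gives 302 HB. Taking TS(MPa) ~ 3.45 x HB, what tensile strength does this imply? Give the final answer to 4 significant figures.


TS (MPa) = 3.45 * HB
TS = 3.45 * 302
TS = 1042 MPa


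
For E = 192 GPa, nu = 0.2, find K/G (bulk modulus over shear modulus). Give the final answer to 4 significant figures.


G = E / (2*(1+nu))
G = 192 / (2*(1+0.2)) = 80 GPa
K = E / (3*(1-2*nu))
K = 192 / (3*(1-2*0.2)) = 106.667 GPa
K/G = 106.667 / 80 = 1.333


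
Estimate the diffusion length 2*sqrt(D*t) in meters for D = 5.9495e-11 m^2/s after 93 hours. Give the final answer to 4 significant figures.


t = 93 hr = 334800 s
Diffusion length = 2*sqrt(D*t)
= 2*sqrt(5.9495e-11 * 334800)
= 8.926e-03 m


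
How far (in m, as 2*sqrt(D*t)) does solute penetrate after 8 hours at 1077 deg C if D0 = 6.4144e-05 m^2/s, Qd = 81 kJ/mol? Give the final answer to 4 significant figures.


Step 1: D = D0 * exp(-Qd/(R*T))
T = 1350.15 K
D = 6.4144e-05 * exp(-81e3 / (8.314 * 1350.15)) = 4.71317e-08 m^2/s
Step 2: L = 2*sqrt(D*t)
t = 8 h = 28800 s
L = 2*sqrt(4.71317e-08 * 28800) = 0.07369 m


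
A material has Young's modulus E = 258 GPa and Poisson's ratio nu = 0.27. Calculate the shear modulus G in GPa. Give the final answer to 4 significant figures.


G = E / (2*(1+nu))
G = 258 / (2*(1+0.27))
G = 101.6 GPa


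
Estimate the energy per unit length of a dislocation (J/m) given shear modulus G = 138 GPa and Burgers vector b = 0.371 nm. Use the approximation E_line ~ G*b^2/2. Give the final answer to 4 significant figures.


E = G*b^2/2
b = 0.371 nm = 3.71e-10 m
G = 138 GPa = 1.38e+11 Pa
E = 0.5 * 1.38e+11 * (3.71e-10)^2
E = 9.497e-09 J/m


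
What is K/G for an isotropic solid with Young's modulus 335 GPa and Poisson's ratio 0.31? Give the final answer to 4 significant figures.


G = E / (2*(1+nu))
G = 335 / (2*(1+0.31)) = 127.863 GPa
K = E / (3*(1-2*nu))
K = 335 / (3*(1-2*0.31)) = 293.86 GPa
K/G = 293.86 / 127.863 = 2.298


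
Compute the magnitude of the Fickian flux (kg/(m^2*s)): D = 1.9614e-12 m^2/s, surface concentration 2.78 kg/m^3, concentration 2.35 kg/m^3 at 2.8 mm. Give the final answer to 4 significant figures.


J = -D * (dC/dx) = D * (C1 - C2) / dx
J = 1.9614e-12 * (2.78 - 2.35) / 2.8e-03
J = 3.012e-10 kg/(m^2*s)


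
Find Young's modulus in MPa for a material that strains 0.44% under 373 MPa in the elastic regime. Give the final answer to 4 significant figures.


E = sigma / epsilon
epsilon = 0.44% = 4.4e-03
E = 373 / 4.4e-03
E = 84770 MPa


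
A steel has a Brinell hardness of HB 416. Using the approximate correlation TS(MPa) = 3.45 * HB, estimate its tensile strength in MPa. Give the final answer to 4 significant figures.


TS (MPa) = 3.45 * HB
TS = 3.45 * 416
TS = 1435 MPa


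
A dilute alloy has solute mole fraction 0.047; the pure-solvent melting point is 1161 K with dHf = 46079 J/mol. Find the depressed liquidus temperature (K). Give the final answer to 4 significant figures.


dT = R*Tm^2*x / dHf
dT = 8.314 * 1161^2 * 0.047 / 46079
dT = 11.4306 K
T_new = 1161 - 11.4306 = 1150 K


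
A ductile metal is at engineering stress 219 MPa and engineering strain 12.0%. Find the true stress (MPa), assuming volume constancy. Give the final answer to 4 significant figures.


sigma_true = sigma_eng * (1 + epsilon_eng)
sigma_true = 219 * (1 + 0.12)
sigma_true = 245.3 MPa


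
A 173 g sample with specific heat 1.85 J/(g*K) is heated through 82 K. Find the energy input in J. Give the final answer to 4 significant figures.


Q = m * cp * dT
Q = 173 * 1.85 * 82
Q = 26240 J


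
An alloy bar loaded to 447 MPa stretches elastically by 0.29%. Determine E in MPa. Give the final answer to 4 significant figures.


E = sigma / epsilon
epsilon = 0.29% = 2.9e-03
E = 447 / 2.9e-03
E = 154100 MPa


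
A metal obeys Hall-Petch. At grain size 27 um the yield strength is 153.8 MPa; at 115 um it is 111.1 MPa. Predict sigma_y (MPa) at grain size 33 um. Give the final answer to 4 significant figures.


sigma_y = sigma0 + k / sqrt(d)
1/sqrt(d1) = 1/sqrt(2.7e-05) = 192.45;  1/sqrt(d2) = 93.2505
k = (sigma1 - sigma2) / (1/sqrt(d1) - 1/sqrt(d2)) = (153.8 - 111.1) / (192.45 - 93.2505) = 0.430445 MPa*m^0.5
sigma0 = sigma1 - k/sqrt(d1) = 153.8 - 0.430445*192.45 = 70.9608 MPa
sigma_y(d3) = 70.9608 + 0.430445 / sqrt(3.3e-05) = 145.9 MPa


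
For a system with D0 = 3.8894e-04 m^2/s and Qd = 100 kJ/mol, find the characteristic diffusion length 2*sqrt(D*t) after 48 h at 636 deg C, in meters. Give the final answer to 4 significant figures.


Step 1: D = D0 * exp(-Qd/(R*T))
T = 909.15 K
D = 3.8894e-04 * exp(-100e3 / (8.314 * 909.15)) = 6.98615e-10 m^2/s
Step 2: L = 2*sqrt(D*t)
t = 48 h = 172800 s
L = 2*sqrt(6.98615e-10 * 172800) = 0.02197 m


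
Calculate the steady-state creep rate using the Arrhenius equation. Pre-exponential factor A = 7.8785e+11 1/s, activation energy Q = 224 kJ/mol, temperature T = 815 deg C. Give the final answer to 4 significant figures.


rate = A * exp(-Q / (R*T))
T = 815 + 273.15 = 1088.15 K
rate = 7.8785e+11 * exp(-224e3 / (8.314 * 1088.15))
rate = 13.91 1/s


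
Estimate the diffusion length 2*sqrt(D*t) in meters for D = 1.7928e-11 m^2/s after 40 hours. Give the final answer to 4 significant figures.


t = 40 hr = 144000 s
Diffusion length = 2*sqrt(D*t)
= 2*sqrt(1.7928e-11 * 144000)
= 3.213e-03 m


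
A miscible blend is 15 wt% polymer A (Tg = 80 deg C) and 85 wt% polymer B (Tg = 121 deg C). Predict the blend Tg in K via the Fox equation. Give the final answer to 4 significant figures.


1/Tg = w1/Tg1 + w2/Tg2 (in Kelvin)
Tg1 = 353.15 K, Tg2 = 394.15 K
1/Tg = 0.15/353.15 + 0.85/394.15
Tg = 387.4 K


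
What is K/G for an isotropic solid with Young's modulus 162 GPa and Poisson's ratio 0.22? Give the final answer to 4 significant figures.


G = E / (2*(1+nu))
G = 162 / (2*(1+0.22)) = 66.3934 GPa
K = E / (3*(1-2*nu))
K = 162 / (3*(1-2*0.22)) = 96.4286 GPa
K/G = 96.4286 / 66.3934 = 1.452


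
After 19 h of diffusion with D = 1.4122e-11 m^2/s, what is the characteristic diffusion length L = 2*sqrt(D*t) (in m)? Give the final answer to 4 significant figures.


t = 19 hr = 68400 s
Diffusion length = 2*sqrt(D*t)
= 2*sqrt(1.4122e-11 * 68400)
= 1.966e-03 m


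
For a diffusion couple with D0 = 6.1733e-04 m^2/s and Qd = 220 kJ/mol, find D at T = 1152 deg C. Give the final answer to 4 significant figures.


D = D0 * exp(-Qd / (R*T))
T = 1425.15 K
D = 6.1733e-04 * exp(-220e3 / (8.314 * 1425.15))
D = 5.331e-12 m^2/s


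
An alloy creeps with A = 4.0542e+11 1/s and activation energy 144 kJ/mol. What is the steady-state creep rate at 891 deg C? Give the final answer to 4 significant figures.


rate = A * exp(-Q / (R*T))
T = 891 + 273.15 = 1164.15 K
rate = 4.0542e+11 * exp(-144e3 / (8.314 * 1164.15))
rate = 140100 1/s


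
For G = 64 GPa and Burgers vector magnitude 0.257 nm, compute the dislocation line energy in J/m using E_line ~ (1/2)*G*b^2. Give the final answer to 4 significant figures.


E = G*b^2/2
b = 0.257 nm = 2.57e-10 m
G = 64 GPa = 6.4e+10 Pa
E = 0.5 * 6.4e+10 * (2.57e-10)^2
E = 2.114e-09 J/m


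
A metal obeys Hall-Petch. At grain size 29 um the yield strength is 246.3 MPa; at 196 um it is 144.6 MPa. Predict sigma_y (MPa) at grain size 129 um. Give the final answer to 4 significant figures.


sigma_y = sigma0 + k / sqrt(d)
1/sqrt(d1) = 1/sqrt(2.9e-05) = 185.695;  1/sqrt(d2) = 71.4286
k = (sigma1 - sigma2) / (1/sqrt(d1) - 1/sqrt(d2)) = (246.3 - 144.6) / (185.695 - 71.4286) = 0.890023 MPa*m^0.5
sigma0 = sigma1 - k/sqrt(d1) = 246.3 - 0.890023*185.695 = 81.027 MPa
sigma_y(d3) = 81.027 + 0.890023 / sqrt(1.29e-04) = 159.4 MPa


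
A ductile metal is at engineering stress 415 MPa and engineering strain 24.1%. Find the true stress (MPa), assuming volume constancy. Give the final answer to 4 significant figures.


sigma_true = sigma_eng * (1 + epsilon_eng)
sigma_true = 415 * (1 + 0.241)
sigma_true = 515 MPa


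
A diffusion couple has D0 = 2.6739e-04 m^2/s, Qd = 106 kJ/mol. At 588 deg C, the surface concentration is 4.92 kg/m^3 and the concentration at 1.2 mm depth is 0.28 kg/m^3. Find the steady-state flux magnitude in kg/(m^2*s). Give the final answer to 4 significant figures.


Step 1: D = D0 * exp(-Qd/(R*T))
T = 588 + 273.15 = 861.15 K
D = 2.6739e-04 * exp(-106e3 / (8.314 * 861.15)) = 9.93774e-11 m^2/s
Step 2: J = D * (C1 - C2) / dx
J = 9.93774e-11 * (4.92 - 0.28) / 1.2e-03
J = 3.843e-07 kg/(m^2*s)


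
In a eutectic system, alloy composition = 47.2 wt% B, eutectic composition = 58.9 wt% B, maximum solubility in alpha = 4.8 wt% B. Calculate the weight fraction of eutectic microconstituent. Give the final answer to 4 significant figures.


f_primary = (C_e - C0) / (C_e - C_alpha_max)
f_primary = (58.9 - 47.2) / (58.9 - 4.8)
f_primary = 0.216266
f_eutectic = 1 - 0.216266 = 0.7837


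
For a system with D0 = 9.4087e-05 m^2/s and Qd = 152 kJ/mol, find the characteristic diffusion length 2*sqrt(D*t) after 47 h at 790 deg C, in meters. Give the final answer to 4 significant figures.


Step 1: D = D0 * exp(-Qd/(R*T))
T = 1063.15 K
D = 9.4087e-05 * exp(-152e3 / (8.314 * 1063.15)) = 3.20039e-12 m^2/s
Step 2: L = 2*sqrt(D*t)
t = 47 h = 169200 s
L = 2*sqrt(3.20039e-12 * 169200) = 1.472e-03 m


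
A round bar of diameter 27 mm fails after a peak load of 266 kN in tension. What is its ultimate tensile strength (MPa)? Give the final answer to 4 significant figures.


A0 = pi*(d/2)^2 = pi*(27/2)^2 = 572.555 mm^2
UTS = F_max / A0 = 266*1000 / 572.555
UTS = 464.6 MPa


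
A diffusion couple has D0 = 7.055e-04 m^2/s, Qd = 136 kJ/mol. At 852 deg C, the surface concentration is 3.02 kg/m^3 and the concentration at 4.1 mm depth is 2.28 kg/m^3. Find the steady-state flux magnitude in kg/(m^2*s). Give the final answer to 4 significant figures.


Step 1: D = D0 * exp(-Qd/(R*T))
T = 852 + 273.15 = 1125.15 K
D = 7.055e-04 * exp(-136e3 / (8.314 * 1125.15)) = 3.42392e-10 m^2/s
Step 2: J = D * (C1 - C2) / dx
J = 3.42392e-10 * (3.02 - 2.28) / 4.1e-03
J = 6.18e-08 kg/(m^2*s)


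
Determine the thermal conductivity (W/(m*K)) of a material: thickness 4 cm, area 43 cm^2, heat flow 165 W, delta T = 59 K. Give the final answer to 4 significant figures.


k = Q*L / (A*dT)
L = 0.04 m, A = 4.3e-03 m^2
k = 165 * 0.04 / (4.3e-03 * 59)
k = 26.01 W/(m*K)


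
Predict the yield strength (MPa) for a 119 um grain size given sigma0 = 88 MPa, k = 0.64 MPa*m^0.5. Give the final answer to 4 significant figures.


sigma_y = sigma0 + k / sqrt(d)
d = 119 um = 1.19e-04 m
sigma_y = 88 + 0.64 / sqrt(1.19e-04)
sigma_y = 146.7 MPa


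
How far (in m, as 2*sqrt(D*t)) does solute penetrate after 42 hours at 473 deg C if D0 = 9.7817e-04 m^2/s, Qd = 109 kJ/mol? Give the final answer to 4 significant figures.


Step 1: D = D0 * exp(-Qd/(R*T))
T = 746.15 K
D = 9.7817e-04 * exp(-109e3 / (8.314 * 746.15)) = 2.28841e-11 m^2/s
Step 2: L = 2*sqrt(D*t)
t = 42 h = 151200 s
L = 2*sqrt(2.28841e-11 * 151200) = 3.72e-03 m


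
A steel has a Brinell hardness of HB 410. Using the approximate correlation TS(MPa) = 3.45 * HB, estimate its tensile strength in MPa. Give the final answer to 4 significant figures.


TS (MPa) = 3.45 * HB
TS = 3.45 * 410
TS = 1415 MPa


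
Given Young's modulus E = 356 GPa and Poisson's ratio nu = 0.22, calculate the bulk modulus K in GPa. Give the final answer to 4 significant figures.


K = E / (3*(1-2*nu))
K = 356 / (3*(1-2*0.22))
K = 211.9 GPa


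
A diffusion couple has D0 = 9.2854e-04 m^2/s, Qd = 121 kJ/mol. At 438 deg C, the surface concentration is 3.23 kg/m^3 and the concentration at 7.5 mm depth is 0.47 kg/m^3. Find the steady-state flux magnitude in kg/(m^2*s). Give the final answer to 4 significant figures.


Step 1: D = D0 * exp(-Qd/(R*T))
T = 438 + 273.15 = 711.15 K
D = 9.2854e-04 * exp(-121e3 / (8.314 * 711.15)) = 1.20203e-12 m^2/s
Step 2: J = D * (C1 - C2) / dx
J = 1.20203e-12 * (3.23 - 0.47) / 7.5e-03
J = 4.423e-10 kg/(m^2*s)


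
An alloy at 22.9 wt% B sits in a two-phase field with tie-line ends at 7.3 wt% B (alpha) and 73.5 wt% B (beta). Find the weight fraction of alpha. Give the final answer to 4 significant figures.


f_alpha = (C_beta - C0) / (C_beta - C_alpha)
f_alpha = (73.5 - 22.9) / (73.5 - 7.3)
f_alpha = 0.7644


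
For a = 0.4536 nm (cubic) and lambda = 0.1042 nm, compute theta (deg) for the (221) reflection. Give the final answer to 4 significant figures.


d = a / sqrt(h^2+k^2+l^2)
d = 0.4536 / sqrt(9) = 0.1512 nm
lambda = 2*d*sin(theta)  =>  sin(theta) = lambda / (2*d)
sin(theta) = 0.1042 / (2 * 0.1512) = 0.344577
theta = 20.16 deg


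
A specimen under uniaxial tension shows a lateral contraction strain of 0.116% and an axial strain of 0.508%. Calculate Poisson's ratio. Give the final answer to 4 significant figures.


nu = -epsilon_lat / epsilon_axial
Lateral strain is contraction (negative), so using magnitudes:
nu = 0.116 / 0.508
nu = 0.2283


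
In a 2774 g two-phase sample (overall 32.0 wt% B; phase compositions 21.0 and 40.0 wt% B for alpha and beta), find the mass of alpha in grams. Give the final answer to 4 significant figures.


f_alpha = (C_beta - C0) / (C_beta - C_alpha)
f_alpha = (40.0 - 32.0) / (40.0 - 21.0) = 0.421053
m_alpha = f_alpha * m_total = 0.421053 * 2774 = 1168 g


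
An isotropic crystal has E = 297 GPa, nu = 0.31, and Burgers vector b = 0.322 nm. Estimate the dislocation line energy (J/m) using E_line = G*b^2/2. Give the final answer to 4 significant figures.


Step 1: G = E / (2*(1+nu))
G = 297 / (2*(1+0.31)) = 113.359 GPa = 1.13359e+11 Pa
Step 2: E_line = G*b^2/2
b = 0.322 nm = 3.22e-10 m
E_line = 0.5 * 1.13359e+11 * (3.22e-10)^2 = 5.877e-09 J/m


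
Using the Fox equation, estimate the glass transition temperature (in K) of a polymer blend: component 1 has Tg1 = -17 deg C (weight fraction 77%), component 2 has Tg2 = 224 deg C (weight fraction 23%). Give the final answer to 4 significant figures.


1/Tg = w1/Tg1 + w2/Tg2 (in Kelvin)
Tg1 = 256.15 K, Tg2 = 497.15 K
1/Tg = 0.77/256.15 + 0.23/497.15
Tg = 288.3 K


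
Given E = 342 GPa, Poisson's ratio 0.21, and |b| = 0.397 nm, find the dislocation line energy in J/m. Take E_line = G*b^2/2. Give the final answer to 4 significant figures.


Step 1: G = E / (2*(1+nu))
G = 342 / (2*(1+0.21)) = 141.322 GPa = 1.41322e+11 Pa
Step 2: E_line = G*b^2/2
b = 0.397 nm = 3.97e-10 m
E_line = 0.5 * 1.41322e+11 * (3.97e-10)^2 = 1.114e-08 J/m


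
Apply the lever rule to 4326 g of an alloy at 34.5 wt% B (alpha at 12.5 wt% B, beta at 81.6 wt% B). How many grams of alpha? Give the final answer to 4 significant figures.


f_alpha = (C_beta - C0) / (C_beta - C_alpha)
f_alpha = (81.6 - 34.5) / (81.6 - 12.5) = 0.681621
m_alpha = f_alpha * m_total = 0.681621 * 4326 = 2949 g


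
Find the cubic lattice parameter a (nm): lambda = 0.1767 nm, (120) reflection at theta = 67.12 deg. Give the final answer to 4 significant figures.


d = lambda / (2*sin(theta))
d = 0.1767 / (2*sin(67.12 deg))
d = 0.0958949 nm
a = d * sqrt(h^2+k^2+l^2) = 0.0958949 * sqrt(5)
a = 0.2144 nm


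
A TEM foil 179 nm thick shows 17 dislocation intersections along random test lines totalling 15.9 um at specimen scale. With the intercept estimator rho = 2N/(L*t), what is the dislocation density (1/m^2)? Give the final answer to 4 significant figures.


rho = 2N / (L * t)
L = 15.9 um = 1.59e-05 m, t = 179 nm = 1.79e-07 m
rho = 2 * 17 / (1.59e-05 * 1.79e-07)
rho = 1.195e+13 1/m^2


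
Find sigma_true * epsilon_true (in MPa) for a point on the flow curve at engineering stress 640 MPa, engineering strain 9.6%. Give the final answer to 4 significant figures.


sigma_true = sigma_eng * (1 + epsilon_eng)
sigma_true = 640 * (1 + 0.096) = 701.44 MPa
epsilon_true = ln(1 + epsilon_eng)
epsilon_true = ln(1 + 0.096) = 0.0916672
sigma_true * epsilon_true = 701.44 * 0.0916672 = 64.3 MPa


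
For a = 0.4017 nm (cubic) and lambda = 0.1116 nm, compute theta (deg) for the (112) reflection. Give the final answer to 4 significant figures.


d = a / sqrt(h^2+k^2+l^2)
d = 0.4017 / sqrt(6) = 0.163993 nm
lambda = 2*d*sin(theta)  =>  sin(theta) = lambda / (2*d)
sin(theta) = 0.1116 / (2 * 0.163993) = 0.340258
theta = 19.89 deg


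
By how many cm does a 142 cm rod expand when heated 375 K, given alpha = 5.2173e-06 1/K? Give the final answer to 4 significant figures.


dL = L0 * alpha * dT
dL = 142 * 5.2173e-06 * 375
dL = 0.2778 cm


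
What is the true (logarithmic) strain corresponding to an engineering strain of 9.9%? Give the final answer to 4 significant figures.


epsilon_true = ln(1 + epsilon_eng)
epsilon_true = ln(1 + 0.099)
epsilon_true = 0.0944


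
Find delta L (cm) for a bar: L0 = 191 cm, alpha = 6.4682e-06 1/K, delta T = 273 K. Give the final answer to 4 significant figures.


dL = L0 * alpha * dT
dL = 191 * 6.4682e-06 * 273
dL = 0.3373 cm


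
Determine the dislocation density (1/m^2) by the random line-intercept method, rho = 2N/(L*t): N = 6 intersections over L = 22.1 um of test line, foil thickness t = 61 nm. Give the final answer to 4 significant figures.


rho = 2N / (L * t)
L = 22.1 um = 2.21e-05 m, t = 61 nm = 6.1e-08 m
rho = 2 * 6 / (2.21e-05 * 6.1e-08)
rho = 8.901e+12 1/m^2


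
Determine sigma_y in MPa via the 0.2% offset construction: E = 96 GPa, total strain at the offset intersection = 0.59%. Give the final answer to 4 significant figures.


Offset strain = 0.002
Elastic strain at yield = total_strain - offset = 5.9e-03 - 0.002 = 3.9e-03
sigma_y = E * elastic_strain = 96000 * 3.9e-03
sigma_y = 374.4 MPa


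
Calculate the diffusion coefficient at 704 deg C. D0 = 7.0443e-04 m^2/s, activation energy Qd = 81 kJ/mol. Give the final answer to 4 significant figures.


D = D0 * exp(-Qd / (R*T))
T = 977.15 K
D = 7.0443e-04 * exp(-81e3 / (8.314 * 977.15))
D = 3.294e-08 m^2/s


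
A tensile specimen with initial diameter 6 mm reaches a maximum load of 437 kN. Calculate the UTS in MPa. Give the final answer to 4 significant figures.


A0 = pi*(d/2)^2 = pi*(6/2)^2 = 28.2743 mm^2
UTS = F_max / A0 = 437*1000 / 28.2743
UTS = 15460 MPa


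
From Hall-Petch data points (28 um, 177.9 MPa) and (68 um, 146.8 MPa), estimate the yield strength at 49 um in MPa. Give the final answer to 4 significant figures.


sigma_y = sigma0 + k / sqrt(d)
1/sqrt(d1) = 1/sqrt(2.8e-05) = 188.982;  1/sqrt(d2) = 121.268
k = (sigma1 - sigma2) / (1/sqrt(d1) - 1/sqrt(d2)) = (177.9 - 146.8) / (188.982 - 121.268) = 0.459282 MPa*m^0.5
sigma0 = sigma1 - k/sqrt(d1) = 177.9 - 0.459282*188.982 = 91.1039 MPa
sigma_y(d3) = 91.1039 + 0.459282 / sqrt(4.9e-05) = 156.7 MPa


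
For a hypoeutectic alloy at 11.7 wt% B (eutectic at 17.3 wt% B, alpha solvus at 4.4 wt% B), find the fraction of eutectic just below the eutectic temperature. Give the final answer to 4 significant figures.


f_primary = (C_e - C0) / (C_e - C_alpha_max)
f_primary = (17.3 - 11.7) / (17.3 - 4.4)
f_primary = 0.434109
f_eutectic = 1 - 0.434109 = 0.5659


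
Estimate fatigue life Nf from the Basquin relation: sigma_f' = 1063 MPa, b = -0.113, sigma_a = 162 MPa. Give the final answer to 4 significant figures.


sigma_a = sigma_f' * (2*Nf)^b
2*Nf = (sigma_a / sigma_f')^(1/b)
2*Nf = (162 / 1063)^(1/-0.113)
2*Nf = 1.69922e+07
Nf = 8.496e+06 cycles


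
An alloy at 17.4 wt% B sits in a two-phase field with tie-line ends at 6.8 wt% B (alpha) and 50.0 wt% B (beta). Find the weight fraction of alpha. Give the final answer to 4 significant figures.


f_alpha = (C_beta - C0) / (C_beta - C_alpha)
f_alpha = (50.0 - 17.4) / (50.0 - 6.8)
f_alpha = 0.7546


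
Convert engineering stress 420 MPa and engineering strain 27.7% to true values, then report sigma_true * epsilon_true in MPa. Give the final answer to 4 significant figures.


sigma_true = sigma_eng * (1 + epsilon_eng)
sigma_true = 420 * (1 + 0.277) = 536.34 MPa
epsilon_true = ln(1 + epsilon_eng)
epsilon_true = ln(1 + 0.277) = 0.244514
sigma_true * epsilon_true = 536.34 * 0.244514 = 131.1 MPa


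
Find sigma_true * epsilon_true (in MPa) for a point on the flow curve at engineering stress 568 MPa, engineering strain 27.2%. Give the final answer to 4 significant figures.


sigma_true = sigma_eng * (1 + epsilon_eng)
sigma_true = 568 * (1 + 0.272) = 722.496 MPa
epsilon_true = ln(1 + epsilon_eng)
epsilon_true = ln(1 + 0.272) = 0.24059
sigma_true * epsilon_true = 722.496 * 0.24059 = 173.8 MPa


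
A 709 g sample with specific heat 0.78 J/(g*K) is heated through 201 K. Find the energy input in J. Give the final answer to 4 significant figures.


Q = m * cp * dT
Q = 709 * 0.78 * 201
Q = 111200 J


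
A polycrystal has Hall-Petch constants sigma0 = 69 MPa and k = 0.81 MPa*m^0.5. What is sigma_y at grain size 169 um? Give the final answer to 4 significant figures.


sigma_y = sigma0 + k / sqrt(d)
d = 169 um = 1.69e-04 m
sigma_y = 69 + 0.81 / sqrt(1.69e-04)
sigma_y = 131.3 MPa


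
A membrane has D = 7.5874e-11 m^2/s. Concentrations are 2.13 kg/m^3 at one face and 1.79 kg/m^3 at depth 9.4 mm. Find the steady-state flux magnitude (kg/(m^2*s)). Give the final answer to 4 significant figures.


J = -D * (dC/dx) = D * (C1 - C2) / dx
J = 7.5874e-11 * (2.13 - 1.79) / 9.4e-03
J = 2.744e-09 kg/(m^2*s)


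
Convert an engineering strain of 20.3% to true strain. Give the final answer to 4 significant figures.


epsilon_true = ln(1 + epsilon_eng)
epsilon_true = ln(1 + 0.203)
epsilon_true = 0.1848


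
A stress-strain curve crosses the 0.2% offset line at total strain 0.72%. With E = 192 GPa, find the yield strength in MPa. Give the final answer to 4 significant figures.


Offset strain = 0.002
Elastic strain at yield = total_strain - offset = 7.2e-03 - 0.002 = 5.2e-03
sigma_y = E * elastic_strain = 192000 * 5.2e-03
sigma_y = 998.4 MPa


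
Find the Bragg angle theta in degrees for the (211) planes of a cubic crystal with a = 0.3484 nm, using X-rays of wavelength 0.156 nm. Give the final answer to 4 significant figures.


d = a / sqrt(h^2+k^2+l^2)
d = 0.3484 / sqrt(6) = 0.142234 nm
lambda = 2*d*sin(theta)  =>  sin(theta) = lambda / (2*d)
sin(theta) = 0.156 / (2 * 0.142234) = 0.548393
theta = 33.26 deg


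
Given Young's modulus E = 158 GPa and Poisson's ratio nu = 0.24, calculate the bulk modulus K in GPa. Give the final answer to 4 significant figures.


K = E / (3*(1-2*nu))
K = 158 / (3*(1-2*0.24))
K = 101.3 GPa


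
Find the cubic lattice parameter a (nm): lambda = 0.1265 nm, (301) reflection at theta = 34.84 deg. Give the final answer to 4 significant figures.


d = lambda / (2*sin(theta))
d = 0.1265 / (2*sin(34.84 deg))
d = 0.110715 nm
a = d * sqrt(h^2+k^2+l^2) = 0.110715 * sqrt(10)
a = 0.3501 nm


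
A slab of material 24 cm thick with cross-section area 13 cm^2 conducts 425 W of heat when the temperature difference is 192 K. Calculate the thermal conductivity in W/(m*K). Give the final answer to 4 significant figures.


k = Q*L / (A*dT)
L = 0.24 m, A = 1.3e-03 m^2
k = 425 * 0.24 / (1.3e-03 * 192)
k = 408.7 W/(m*K)


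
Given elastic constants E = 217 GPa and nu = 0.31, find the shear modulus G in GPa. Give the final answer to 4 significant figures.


G = E / (2*(1+nu))
G = 217 / (2*(1+0.31))
G = 82.82 GPa


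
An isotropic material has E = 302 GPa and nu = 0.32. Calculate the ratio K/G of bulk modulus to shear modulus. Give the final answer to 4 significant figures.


G = E / (2*(1+nu))
G = 302 / (2*(1+0.32)) = 114.394 GPa
K = E / (3*(1-2*nu))
K = 302 / (3*(1-2*0.32)) = 279.63 GPa
K/G = 279.63 / 114.394 = 2.444


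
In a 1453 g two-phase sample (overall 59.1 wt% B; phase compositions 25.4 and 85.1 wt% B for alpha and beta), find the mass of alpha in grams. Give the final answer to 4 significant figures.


f_alpha = (C_beta - C0) / (C_beta - C_alpha)
f_alpha = (85.1 - 59.1) / (85.1 - 25.4) = 0.435511
m_alpha = f_alpha * m_total = 0.435511 * 1453 = 632.8 g


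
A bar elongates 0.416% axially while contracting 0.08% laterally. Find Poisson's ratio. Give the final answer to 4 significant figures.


nu = -epsilon_lat / epsilon_axial
Lateral strain is contraction (negative), so using magnitudes:
nu = 0.08 / 0.416
nu = 0.1923


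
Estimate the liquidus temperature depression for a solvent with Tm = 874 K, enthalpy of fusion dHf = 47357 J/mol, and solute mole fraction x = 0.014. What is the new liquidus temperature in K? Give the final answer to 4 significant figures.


dT = R*Tm^2*x / dHf
dT = 8.314 * 874^2 * 0.014 / 47357
dT = 1.87749 K
T_new = 874 - 1.87749 = 872.1 K


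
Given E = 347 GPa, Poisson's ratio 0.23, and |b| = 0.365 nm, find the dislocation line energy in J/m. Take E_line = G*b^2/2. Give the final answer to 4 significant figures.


Step 1: G = E / (2*(1+nu))
G = 347 / (2*(1+0.23)) = 141.057 GPa = 1.41057e+11 Pa
Step 2: E_line = G*b^2/2
b = 0.365 nm = 3.65e-10 m
E_line = 0.5 * 1.41057e+11 * (3.65e-10)^2 = 9.396e-09 J/m


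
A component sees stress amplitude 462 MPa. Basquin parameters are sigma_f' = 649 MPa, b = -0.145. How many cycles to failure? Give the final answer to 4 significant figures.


sigma_a = sigma_f' * (2*Nf)^b
2*Nf = (sigma_a / sigma_f')^(1/b)
2*Nf = (462 / 649)^(1/-0.145)
2*Nf = 10.422
Nf = 5.211 cycles


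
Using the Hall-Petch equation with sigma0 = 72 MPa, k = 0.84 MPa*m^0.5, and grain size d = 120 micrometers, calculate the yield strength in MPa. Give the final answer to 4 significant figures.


sigma_y = sigma0 + k / sqrt(d)
d = 120 um = 1.2e-04 m
sigma_y = 72 + 0.84 / sqrt(1.2e-04)
sigma_y = 148.7 MPa


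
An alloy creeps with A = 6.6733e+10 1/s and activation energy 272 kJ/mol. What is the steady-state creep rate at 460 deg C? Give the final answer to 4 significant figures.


rate = A * exp(-Q / (R*T))
T = 460 + 273.15 = 733.15 K
rate = 6.6733e+10 * exp(-272e3 / (8.314 * 733.15))
rate = 2.783e-09 1/s


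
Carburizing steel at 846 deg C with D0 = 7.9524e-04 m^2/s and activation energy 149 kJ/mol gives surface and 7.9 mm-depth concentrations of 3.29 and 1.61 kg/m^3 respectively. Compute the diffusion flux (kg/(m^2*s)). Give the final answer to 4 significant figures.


Step 1: D = D0 * exp(-Qd/(R*T))
T = 846 + 273.15 = 1119.15 K
D = 7.9524e-04 * exp(-149e3 / (8.314 * 1119.15)) = 8.8287e-11 m^2/s
Step 2: J = D * (C1 - C2) / dx
J = 8.8287e-11 * (3.29 - 1.61) / 7.9e-03
J = 1.877e-08 kg/(m^2*s)


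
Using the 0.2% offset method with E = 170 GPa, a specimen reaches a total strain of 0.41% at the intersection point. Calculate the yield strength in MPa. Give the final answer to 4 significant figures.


Offset strain = 0.002
Elastic strain at yield = total_strain - offset = 4.1e-03 - 0.002 = 2.1e-03
sigma_y = E * elastic_strain = 170000 * 2.1e-03
sigma_y = 357 MPa


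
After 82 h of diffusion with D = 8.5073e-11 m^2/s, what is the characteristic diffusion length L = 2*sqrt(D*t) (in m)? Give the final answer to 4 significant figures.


t = 82 hr = 295200 s
Diffusion length = 2*sqrt(D*t)
= 2*sqrt(8.5073e-11 * 295200)
= 0.01002 m


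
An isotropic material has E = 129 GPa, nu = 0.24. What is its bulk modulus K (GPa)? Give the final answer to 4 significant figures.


K = E / (3*(1-2*nu))
K = 129 / (3*(1-2*0.24))
K = 82.69 GPa


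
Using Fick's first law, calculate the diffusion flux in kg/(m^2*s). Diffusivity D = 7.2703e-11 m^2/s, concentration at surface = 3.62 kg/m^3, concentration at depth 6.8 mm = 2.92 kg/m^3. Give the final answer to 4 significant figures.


J = -D * (dC/dx) = D * (C1 - C2) / dx
J = 7.2703e-11 * (3.62 - 2.92) / 6.8e-03
J = 7.484e-09 kg/(m^2*s)


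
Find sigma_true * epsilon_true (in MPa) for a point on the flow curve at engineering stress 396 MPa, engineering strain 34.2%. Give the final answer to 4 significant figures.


sigma_true = sigma_eng * (1 + epsilon_eng)
sigma_true = 396 * (1 + 0.342) = 531.432 MPa
epsilon_true = ln(1 + epsilon_eng)
epsilon_true = ln(1 + 0.342) = 0.294161
sigma_true * epsilon_true = 531.432 * 0.294161 = 156.3 MPa


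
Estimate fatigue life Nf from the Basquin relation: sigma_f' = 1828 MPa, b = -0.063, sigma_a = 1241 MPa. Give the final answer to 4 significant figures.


sigma_a = sigma_f' * (2*Nf)^b
2*Nf = (sigma_a / sigma_f')^(1/b)
2*Nf = (1241 / 1828)^(1/-0.063)
2*Nf = 467.64
Nf = 233.8 cycles


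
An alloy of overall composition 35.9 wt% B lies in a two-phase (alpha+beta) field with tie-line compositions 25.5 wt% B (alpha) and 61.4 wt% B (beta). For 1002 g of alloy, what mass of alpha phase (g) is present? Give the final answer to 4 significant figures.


f_alpha = (C_beta - C0) / (C_beta - C_alpha)
f_alpha = (61.4 - 35.9) / (61.4 - 25.5) = 0.710306
m_alpha = f_alpha * m_total = 0.710306 * 1002 = 711.7 g


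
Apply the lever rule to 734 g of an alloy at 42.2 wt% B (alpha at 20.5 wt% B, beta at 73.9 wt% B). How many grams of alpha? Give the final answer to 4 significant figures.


f_alpha = (C_beta - C0) / (C_beta - C_alpha)
f_alpha = (73.9 - 42.2) / (73.9 - 20.5) = 0.593633
m_alpha = f_alpha * m_total = 0.593633 * 734 = 435.7 g


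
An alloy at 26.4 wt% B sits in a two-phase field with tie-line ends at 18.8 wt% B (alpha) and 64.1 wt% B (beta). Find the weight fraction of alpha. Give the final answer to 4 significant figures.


f_alpha = (C_beta - C0) / (C_beta - C_alpha)
f_alpha = (64.1 - 26.4) / (64.1 - 18.8)
f_alpha = 0.8322


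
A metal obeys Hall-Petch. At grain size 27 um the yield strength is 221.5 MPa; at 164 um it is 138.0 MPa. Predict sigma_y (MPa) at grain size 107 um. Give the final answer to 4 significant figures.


sigma_y = sigma0 + k / sqrt(d)
1/sqrt(d1) = 1/sqrt(2.7e-05) = 192.45;  1/sqrt(d2) = 78.0869
k = (sigma1 - sigma2) / (1/sqrt(d1) - 1/sqrt(d2)) = (221.5 - 138.0) / (192.45 - 78.0869) = 0.73013 MPa*m^0.5
sigma0 = sigma1 - k/sqrt(d1) = 221.5 - 0.73013*192.45 = 80.9864 MPa
sigma_y(d3) = 80.9864 + 0.73013 / sqrt(1.07e-04) = 151.6 MPa


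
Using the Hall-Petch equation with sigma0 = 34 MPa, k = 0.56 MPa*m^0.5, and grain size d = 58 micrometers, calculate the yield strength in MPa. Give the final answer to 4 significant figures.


sigma_y = sigma0 + k / sqrt(d)
d = 58 um = 5.8e-05 m
sigma_y = 34 + 0.56 / sqrt(5.8e-05)
sigma_y = 107.5 MPa


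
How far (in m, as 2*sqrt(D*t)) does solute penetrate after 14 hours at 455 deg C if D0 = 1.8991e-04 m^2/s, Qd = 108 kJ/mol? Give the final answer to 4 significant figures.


Step 1: D = D0 * exp(-Qd/(R*T))
T = 728.15 K
D = 1.8991e-04 * exp(-108e3 / (8.314 * 728.15)) = 3.39445e-12 m^2/s
Step 2: L = 2*sqrt(D*t)
t = 14 h = 50400 s
L = 2*sqrt(3.39445e-12 * 50400) = 8.272e-04 m


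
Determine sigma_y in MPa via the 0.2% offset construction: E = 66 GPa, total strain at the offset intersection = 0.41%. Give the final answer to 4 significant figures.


Offset strain = 0.002
Elastic strain at yield = total_strain - offset = 4.1e-03 - 0.002 = 2.1e-03
sigma_y = E * elastic_strain = 66000 * 2.1e-03
sigma_y = 138.6 MPa


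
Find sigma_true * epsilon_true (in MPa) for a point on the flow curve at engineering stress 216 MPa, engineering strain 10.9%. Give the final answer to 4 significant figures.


sigma_true = sigma_eng * (1 + epsilon_eng)
sigma_true = 216 * (1 + 0.109) = 239.544 MPa
epsilon_true = ln(1 + epsilon_eng)
epsilon_true = ln(1 + 0.109) = 0.103459
sigma_true * epsilon_true = 239.544 * 0.103459 = 24.78 MPa


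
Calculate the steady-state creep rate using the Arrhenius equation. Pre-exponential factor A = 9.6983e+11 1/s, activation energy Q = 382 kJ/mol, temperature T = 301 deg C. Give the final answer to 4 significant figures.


rate = A * exp(-Q / (R*T))
T = 301 + 273.15 = 574.15 K
rate = 9.6983e+11 * exp(-382e3 / (8.314 * 574.15))
rate = 1.706e-23 1/s


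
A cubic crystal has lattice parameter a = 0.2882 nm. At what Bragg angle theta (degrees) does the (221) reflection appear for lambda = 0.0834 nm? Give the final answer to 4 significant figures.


d = a / sqrt(h^2+k^2+l^2)
d = 0.2882 / sqrt(9) = 0.0960667 nm
lambda = 2*d*sin(theta)  =>  sin(theta) = lambda / (2*d)
sin(theta) = 0.0834 / (2 * 0.0960667) = 0.434074
theta = 25.73 deg


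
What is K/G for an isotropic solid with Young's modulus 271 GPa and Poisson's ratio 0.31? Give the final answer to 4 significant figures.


G = E / (2*(1+nu))
G = 271 / (2*(1+0.31)) = 103.435 GPa
K = E / (3*(1-2*nu))
K = 271 / (3*(1-2*0.31)) = 237.719 GPa
K/G = 237.719 / 103.435 = 2.298


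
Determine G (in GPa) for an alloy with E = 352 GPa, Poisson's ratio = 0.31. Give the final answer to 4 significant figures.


G = E / (2*(1+nu))
G = 352 / (2*(1+0.31))
G = 134.4 GPa
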